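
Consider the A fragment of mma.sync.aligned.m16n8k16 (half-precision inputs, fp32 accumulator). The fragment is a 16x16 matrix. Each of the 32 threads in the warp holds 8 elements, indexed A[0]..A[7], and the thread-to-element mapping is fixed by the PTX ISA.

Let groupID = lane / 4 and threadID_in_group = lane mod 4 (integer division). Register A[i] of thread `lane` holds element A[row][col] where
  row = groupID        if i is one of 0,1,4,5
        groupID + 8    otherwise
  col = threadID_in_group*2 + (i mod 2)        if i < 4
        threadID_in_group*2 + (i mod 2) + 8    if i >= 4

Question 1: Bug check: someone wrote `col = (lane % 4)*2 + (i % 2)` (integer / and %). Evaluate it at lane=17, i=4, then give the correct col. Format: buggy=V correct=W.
`(lane % 4)*2 + (i % 2)`[17,4]⇒2
L=17⇒gr=17>>2=4, th=17&3=1
[4]⇒row 4+0=4  col 1·2+0+8=10
col: 2 vs 10

buggy=2 correct=10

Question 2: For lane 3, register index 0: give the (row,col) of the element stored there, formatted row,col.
0,6

3: gid=0,tid=3
[0] (0+0,3*2+0+0) = (0,6)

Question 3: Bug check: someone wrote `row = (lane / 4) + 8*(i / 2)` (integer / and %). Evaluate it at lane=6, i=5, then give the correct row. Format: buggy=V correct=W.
`(lane / 4) + 8*(i / 2)`[6,5]→17
L=6→G=6>>2=1, T=6&3=2
[5]→row 1+0=1  col 2·2+1+8=13
row: 17 vs 1

buggy=17 correct=1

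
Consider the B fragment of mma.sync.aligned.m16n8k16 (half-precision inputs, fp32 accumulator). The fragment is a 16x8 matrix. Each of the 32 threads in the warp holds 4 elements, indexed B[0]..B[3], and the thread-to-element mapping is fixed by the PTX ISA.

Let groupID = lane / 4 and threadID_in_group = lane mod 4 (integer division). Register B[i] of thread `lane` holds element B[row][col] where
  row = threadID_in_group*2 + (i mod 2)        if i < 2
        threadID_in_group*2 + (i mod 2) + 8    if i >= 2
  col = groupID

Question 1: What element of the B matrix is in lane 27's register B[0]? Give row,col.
6,6

lane 27->27/4=6, 27 mod 4=3
i=0  r:2·3+0+0->6  c:6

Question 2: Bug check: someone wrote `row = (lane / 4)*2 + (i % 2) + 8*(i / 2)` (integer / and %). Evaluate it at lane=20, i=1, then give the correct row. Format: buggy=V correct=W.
`(lane / 4)*2 + (i % 2) + 8*(i / 2)`[20,1]->11
lane 20: g=5 (20/4), t=0 (20%4)
i=1: r=0*2+1+0=1, c=g=5
row: 11 vs 1

buggy=11 correct=1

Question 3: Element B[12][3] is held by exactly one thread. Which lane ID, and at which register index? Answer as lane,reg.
14,2

c=3⇒gr=3  r=12⇒Rb=1,th=2,odd=0
L=3*4+2=14  i=1*2+0=2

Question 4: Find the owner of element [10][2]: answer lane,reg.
c=2⇒gr=2  r=10⇒Rb=1,th=1,odd=0
L=2*4+1=9  i=1*2+0=2

9,2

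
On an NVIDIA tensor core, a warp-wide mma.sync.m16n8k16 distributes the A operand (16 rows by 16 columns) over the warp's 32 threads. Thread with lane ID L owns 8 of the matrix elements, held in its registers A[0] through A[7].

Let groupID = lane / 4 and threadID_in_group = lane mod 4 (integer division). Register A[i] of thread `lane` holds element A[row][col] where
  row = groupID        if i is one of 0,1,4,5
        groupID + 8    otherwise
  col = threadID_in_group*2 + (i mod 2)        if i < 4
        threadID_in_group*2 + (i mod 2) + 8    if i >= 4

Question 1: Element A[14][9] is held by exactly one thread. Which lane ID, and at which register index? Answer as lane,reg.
24,7

r=14→G=6,rhi=1  c=9→chi=1,T=0,p=1
L=6*4+0=24  i=1*4+1*2+1=7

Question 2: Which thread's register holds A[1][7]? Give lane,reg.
r=1→G=1,rhi=0  c=7→chi=0,T=3,p=1
L=1*4+3=7  i=0*4+0*2+1=1

7,1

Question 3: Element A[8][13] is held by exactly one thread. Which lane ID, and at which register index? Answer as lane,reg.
r=8→G=0,rhi=1  c=13→chi=1,T=2,p=1
L=0*4+2=2  i=1*4+1*2+1=7

2,7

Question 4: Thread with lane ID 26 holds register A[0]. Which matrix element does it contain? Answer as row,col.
6,4

26: grp=6,tig=2
[0] (6+0,2*2+0+0) = (6,4)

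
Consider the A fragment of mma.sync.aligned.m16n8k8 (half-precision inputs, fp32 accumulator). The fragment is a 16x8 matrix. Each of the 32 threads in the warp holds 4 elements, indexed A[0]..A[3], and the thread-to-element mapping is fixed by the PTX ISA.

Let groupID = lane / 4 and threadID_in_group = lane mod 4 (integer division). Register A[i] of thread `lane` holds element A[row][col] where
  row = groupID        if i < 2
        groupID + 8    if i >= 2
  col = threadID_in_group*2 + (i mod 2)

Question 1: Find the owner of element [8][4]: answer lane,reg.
2,2

r=8⇒gr=0,Rb=1  c=4⇒th=2,odd=0
L=0*4+2=2  i=1*2+0=2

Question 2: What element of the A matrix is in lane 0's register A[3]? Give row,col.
0: g=0,t=0
[3] (0+8,0*2+1) = (8,1)

8,1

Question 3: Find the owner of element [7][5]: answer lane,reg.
30,1

r: 7->gid=7,r8=0  c: 5->tid=2,i&1=1
L=7*4+2=30  i=0*2+1=1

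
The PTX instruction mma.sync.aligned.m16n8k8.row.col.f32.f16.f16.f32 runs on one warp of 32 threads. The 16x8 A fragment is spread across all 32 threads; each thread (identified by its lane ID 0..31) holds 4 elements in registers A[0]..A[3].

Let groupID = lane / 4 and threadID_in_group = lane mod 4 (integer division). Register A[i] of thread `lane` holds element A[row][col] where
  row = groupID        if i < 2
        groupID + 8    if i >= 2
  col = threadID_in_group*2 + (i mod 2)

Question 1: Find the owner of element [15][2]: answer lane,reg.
r=15⇒gr=7,Rb=1  c=2⇒th=1,odd=0
L=7*4+1=29  i=1*2+0=2

29,2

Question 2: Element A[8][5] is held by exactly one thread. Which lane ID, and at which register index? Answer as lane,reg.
r=8→G=0,rhi=1  c=5→T=2,p=1
L=0*4+2=2  i=1*2+1=3

2,3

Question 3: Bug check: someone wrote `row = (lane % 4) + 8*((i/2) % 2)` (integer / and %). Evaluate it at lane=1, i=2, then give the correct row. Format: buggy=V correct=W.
buggy=9 correct=8

`(lane % 4) + 8*((i/2) % 2)`[1,2]→9
lane 1→1/4=0, 1 mod 4=1
i=2  r:0+8→8  c:2·1+0→2
row: 9 vs 8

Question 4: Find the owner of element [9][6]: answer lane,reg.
7,2

r=9⇒gr=1,Rb=1  c=6⇒th=3,odd=0
L=1*4+3=7  i=1*2+0=2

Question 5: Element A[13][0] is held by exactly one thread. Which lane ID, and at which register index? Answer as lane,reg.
20,2

r=13→G=5,rhi=1  c=0→T=0,p=0
L=5*4+0=20  i=1*2+0=2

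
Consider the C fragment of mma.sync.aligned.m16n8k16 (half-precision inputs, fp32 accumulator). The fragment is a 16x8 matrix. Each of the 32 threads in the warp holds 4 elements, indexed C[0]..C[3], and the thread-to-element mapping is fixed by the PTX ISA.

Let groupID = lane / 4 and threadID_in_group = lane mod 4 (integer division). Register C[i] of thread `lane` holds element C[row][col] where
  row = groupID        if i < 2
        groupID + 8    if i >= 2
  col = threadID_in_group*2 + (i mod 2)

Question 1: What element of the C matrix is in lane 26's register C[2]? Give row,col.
L=26=>grp=26>>2=6, tig=26&3=2
[2]=>row 6+8=14  col 2·2+0=4

14,4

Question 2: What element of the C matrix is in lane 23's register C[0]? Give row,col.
5,6

lane 23->23/4=5, 23 mod 4=3
i=0  r:5+0->5  c:2·3+0->6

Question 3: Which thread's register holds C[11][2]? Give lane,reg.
r=11⇒gr=3,Rb=1  c=2⇒th=1,odd=0
L=3*4+1=13  i=1*2+0=2

13,2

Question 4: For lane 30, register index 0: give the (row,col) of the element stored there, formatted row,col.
30: g=7,t=2
[0] (7+0,2*2+0) = (7,4)

7,4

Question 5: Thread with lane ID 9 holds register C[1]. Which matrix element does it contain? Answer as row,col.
9: gid=2,tid=1
[1] (2+0,1*2+1) = (2,3)

2,3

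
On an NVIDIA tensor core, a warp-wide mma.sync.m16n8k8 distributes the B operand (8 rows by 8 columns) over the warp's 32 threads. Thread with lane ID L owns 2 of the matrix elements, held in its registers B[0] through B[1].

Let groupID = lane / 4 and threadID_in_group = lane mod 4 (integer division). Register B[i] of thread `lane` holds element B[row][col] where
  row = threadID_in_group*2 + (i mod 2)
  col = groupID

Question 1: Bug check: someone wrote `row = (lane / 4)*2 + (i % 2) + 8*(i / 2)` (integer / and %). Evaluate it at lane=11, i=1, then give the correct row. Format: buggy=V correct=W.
buggy=5 correct=7

`(lane / 4)*2 + (i % 2) + 8*(i / 2)`[11,1]→5
lane 11→11/4=2, 11 mod 4=3
i=1  r:2·3+1→7  c:2
row: 5 vs 7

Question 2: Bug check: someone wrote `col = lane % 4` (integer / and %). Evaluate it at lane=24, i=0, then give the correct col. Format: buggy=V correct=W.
buggy=0 correct=6

`lane % 4`[24,0]→0
24: G=6,T=0
[0] (0*2+0,6) = (0,6)
col: 0 vs 6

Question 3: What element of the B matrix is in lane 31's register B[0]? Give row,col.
6,7

L=31⇒gr=31>>2=7, th=31&3=3
[0]⇒row 3·2+0=6  col gr=7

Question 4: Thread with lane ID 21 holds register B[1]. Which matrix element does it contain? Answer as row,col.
3,5

L=21→G=21>>2=5, T=21&3=1
[1]→row 1·2+1=3  col G=5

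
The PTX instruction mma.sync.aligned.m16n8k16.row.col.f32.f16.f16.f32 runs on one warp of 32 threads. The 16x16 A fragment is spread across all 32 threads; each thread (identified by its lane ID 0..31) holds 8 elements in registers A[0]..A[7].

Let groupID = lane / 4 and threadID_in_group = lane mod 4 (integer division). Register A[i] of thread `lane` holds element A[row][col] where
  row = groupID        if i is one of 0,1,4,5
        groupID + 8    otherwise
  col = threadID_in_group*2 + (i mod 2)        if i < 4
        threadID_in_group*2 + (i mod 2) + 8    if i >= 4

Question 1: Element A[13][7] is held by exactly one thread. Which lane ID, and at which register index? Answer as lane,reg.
23,3

r=13->g=5,rb=1  c=7->cb=0,t=3,b0=1
L=5*4+3=23  i=0*4+1*2+1=3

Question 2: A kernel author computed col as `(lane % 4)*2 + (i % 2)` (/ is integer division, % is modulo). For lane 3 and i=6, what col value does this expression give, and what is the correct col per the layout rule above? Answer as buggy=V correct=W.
buggy=6 correct=14

`(lane % 4)*2 + (i % 2)`[3,6]→6
3: G=0,T=3
[6] (0+8,3*2+0+8) = (8,14)
col: 6 vs 14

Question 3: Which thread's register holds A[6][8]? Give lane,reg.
r=6->g=6,rb=0  c=8->cb=1,t=0,b0=0
L=6*4+0=24  i=1*4+0*2+0=4

24,4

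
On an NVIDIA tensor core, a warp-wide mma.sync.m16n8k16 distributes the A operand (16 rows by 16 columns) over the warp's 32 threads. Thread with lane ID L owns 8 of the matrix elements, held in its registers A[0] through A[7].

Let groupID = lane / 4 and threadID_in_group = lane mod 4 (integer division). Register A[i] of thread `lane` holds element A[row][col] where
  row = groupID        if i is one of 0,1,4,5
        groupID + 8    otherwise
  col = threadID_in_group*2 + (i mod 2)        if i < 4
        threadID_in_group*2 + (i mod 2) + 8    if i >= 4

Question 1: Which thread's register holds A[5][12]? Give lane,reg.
22,4

r=5->g=5,rb=0  c=12->cb=1,t=2,b0=0
L=5*4+2=22  i=1*4+0*2+0=4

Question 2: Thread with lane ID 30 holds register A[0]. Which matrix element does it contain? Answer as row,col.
L=30->gid=30>>2=7, tid=30&3=2
[0]->row 7+0=7  col 2·2+0+0=4

7,4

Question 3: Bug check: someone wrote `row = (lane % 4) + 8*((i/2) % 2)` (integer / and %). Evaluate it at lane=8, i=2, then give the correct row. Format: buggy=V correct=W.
buggy=8 correct=10

`(lane % 4) + 8*((i/2) % 2)`[8,2]->8
lane 8->8/4=2, 8 mod 4=0
i=2  r:2+8->10  c:2·0+0+0->0
row: 8 vs 10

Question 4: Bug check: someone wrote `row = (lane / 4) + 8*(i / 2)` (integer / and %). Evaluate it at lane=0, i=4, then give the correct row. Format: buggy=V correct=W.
`(lane / 4) + 8*(i / 2)`[0,4]->16
0: g=0,t=0
[4] (0+0,0*2+0+8) = (0,8)
row: 16 vs 0

buggy=16 correct=0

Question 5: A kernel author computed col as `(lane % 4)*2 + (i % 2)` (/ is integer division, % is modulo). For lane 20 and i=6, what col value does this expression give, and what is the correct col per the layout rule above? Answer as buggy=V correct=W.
buggy=0 correct=8

`(lane % 4)*2 + (i % 2)`[20,6]->0
L=20->gid=20>>2=5, tid=20&3=0
[6]->row 5+8=13  col 0·2+0+8=8
col: 0 vs 8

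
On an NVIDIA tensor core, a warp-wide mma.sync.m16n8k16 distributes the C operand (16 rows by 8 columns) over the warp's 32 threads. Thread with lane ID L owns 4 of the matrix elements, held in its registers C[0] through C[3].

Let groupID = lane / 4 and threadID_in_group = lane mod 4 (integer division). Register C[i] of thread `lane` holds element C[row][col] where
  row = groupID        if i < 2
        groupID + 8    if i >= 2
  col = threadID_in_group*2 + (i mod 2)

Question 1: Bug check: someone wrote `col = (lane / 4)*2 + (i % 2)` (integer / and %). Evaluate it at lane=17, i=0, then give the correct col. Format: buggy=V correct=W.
`(lane / 4)*2 + (i % 2)`[17,0]=>8
lane 17=>17/4=4, 17 mod 4=1
i=0  r:4+0=>4  c:2·1+0=>2
col: 8 vs 2

buggy=8 correct=2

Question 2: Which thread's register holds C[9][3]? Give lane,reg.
r=9→G=1,rhi=1  c=3→T=1,p=1
L=1*4+1=5  i=1*2+1=3

5,3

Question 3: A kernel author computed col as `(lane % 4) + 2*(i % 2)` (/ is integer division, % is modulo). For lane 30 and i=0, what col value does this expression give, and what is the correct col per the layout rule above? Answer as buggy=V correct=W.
`(lane % 4) + 2*(i % 2)`[30,0]->2
L=30->gid=30>>2=7, tid=30&3=2
[0]->row 7+0=7  col 2·2+0=4
col: 2 vs 4

buggy=2 correct=4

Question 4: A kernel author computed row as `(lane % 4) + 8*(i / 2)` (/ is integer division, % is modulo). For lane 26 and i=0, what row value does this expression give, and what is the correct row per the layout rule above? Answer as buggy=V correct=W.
buggy=2 correct=6

`(lane % 4) + 8*(i / 2)`[26,0]->2
L=26->gid=26>>2=6, tid=26&3=2
[0]->row 6+0=6  col 2·2+0=4
row: 2 vs 6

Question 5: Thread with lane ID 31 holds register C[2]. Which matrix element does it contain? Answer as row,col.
15,6

lane 31: G=7 (31/4), T=3 (31%4)
i=2: r=7+8=15, c=3*2+0=6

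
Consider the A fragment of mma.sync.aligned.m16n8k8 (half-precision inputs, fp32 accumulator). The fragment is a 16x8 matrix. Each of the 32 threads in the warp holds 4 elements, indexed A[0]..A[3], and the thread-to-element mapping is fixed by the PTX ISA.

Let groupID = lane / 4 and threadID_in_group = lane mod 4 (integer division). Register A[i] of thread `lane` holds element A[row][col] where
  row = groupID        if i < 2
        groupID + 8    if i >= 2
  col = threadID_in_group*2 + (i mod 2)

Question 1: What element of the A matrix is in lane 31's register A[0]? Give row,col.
lane 31: G=7 (31/4), T=3 (31%4)
i=0: r=7+0=7, c=3*2+0=6

7,6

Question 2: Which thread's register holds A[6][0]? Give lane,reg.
r: 6->gid=6,r8=0  c: 0->tid=0,i&1=0
L=6*4+0=24  i=0*2+0=0

24,0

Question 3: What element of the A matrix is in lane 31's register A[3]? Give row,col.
15,7

L=31→G=31>>2=7, T=31&3=3
[3]→row 7+8=15  col 3·2+1=7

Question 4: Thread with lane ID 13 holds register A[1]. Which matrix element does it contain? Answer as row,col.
lane 13: gr=3 (13/4), th=1 (13%4)
i=1: r=3+0=3, c=1*2+1=3

3,3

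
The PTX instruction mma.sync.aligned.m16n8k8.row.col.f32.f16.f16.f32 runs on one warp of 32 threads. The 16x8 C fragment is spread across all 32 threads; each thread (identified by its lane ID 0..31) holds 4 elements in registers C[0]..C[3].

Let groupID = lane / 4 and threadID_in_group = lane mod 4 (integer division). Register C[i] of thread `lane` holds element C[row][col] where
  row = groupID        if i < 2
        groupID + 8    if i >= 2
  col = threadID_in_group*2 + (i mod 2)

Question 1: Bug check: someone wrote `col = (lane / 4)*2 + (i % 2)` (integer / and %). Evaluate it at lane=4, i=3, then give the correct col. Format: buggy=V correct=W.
buggy=3 correct=1

`(lane / 4)*2 + (i % 2)`[4,3]=>3
L=4=>grp=4>>2=1, tig=4&3=0
[3]=>row 1+8=9  col 0·2+1=1
col: 3 vs 1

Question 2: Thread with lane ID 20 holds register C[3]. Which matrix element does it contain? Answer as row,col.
13,1

L=20->g=20>>2=5, t=20&3=0
[3]->row 5+8=13  col 0·2+1=1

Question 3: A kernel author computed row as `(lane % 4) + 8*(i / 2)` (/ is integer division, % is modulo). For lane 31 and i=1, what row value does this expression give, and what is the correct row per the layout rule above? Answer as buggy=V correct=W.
`(lane % 4) + 8*(i / 2)`[31,1]->3
lane 31: gid=7 (31/4), tid=3 (31%4)
i=1: r=7+0=7, c=3*2+1=7
row: 3 vs 7

buggy=3 correct=7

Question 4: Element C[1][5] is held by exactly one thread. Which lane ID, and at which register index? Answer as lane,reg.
6,1

r=1→G=1,rhi=0  c=5→T=2,p=1
L=1*4+2=6  i=0*2+1=1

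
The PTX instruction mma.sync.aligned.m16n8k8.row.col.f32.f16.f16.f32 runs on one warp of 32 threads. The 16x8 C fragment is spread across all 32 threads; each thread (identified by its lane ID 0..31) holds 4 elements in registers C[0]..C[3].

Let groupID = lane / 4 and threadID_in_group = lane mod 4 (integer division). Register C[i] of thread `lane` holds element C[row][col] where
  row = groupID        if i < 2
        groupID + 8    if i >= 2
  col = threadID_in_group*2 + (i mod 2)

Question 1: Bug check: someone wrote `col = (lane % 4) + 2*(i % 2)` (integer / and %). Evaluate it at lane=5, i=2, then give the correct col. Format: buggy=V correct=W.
buggy=1 correct=2

`(lane % 4) + 2*(i % 2)`[5,2]->1
lane 5: gid=1 (5/4), tid=1 (5%4)
i=2: r=1+8=9, c=1*2+0=2
col: 1 vs 2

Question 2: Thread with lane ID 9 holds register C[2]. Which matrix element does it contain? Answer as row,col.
9: gid=2,tid=1
[2] (2+8,1*2+0) = (10,2)

10,2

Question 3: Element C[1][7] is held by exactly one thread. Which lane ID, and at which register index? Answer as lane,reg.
7,1

r=1->g=1,rb=0  c=7->t=3,b0=1
L=1*4+3=7  i=0*2+1=1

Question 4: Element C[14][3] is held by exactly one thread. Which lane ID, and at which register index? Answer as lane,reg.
25,3

r=14→G=6,rhi=1  c=3→T=1,p=1
L=6*4+1=25  i=1*2+1=3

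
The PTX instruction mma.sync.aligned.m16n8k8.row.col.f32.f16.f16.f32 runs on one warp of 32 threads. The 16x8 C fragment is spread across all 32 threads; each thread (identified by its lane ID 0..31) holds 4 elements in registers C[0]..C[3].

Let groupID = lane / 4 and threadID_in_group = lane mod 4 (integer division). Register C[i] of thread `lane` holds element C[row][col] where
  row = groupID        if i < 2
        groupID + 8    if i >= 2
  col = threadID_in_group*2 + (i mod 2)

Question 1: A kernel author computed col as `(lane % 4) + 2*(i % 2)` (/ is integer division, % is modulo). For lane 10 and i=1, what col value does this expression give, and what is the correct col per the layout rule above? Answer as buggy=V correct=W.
buggy=4 correct=5

`(lane % 4) + 2*(i % 2)`[10,1]=>4
10: grp=2,tig=2
[1] (2+0,2*2+1) = (2,5)
col: 4 vs 5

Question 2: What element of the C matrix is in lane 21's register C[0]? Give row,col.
5,2

21: gr=5,th=1
[0] (5+0,1*2+0) = (5,2)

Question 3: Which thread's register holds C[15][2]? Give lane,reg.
29,2

r=15->g=7,rb=1  c=2->t=1,b0=0
L=7*4+1=29  i=1*2+0=2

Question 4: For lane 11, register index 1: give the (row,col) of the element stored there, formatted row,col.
lane 11: gid=2 (11/4), tid=3 (11%4)
i=1: r=2+0=2, c=3*2+1=7

2,7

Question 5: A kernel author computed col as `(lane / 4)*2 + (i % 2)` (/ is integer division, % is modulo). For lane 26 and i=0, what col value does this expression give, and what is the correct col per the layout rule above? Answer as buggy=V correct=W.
buggy=12 correct=4

`(lane / 4)*2 + (i % 2)`[26,0]->12
lane 26->26/4=6, 26 mod 4=2
i=0  r:6+0->6  c:2·2+0->4
col: 12 vs 4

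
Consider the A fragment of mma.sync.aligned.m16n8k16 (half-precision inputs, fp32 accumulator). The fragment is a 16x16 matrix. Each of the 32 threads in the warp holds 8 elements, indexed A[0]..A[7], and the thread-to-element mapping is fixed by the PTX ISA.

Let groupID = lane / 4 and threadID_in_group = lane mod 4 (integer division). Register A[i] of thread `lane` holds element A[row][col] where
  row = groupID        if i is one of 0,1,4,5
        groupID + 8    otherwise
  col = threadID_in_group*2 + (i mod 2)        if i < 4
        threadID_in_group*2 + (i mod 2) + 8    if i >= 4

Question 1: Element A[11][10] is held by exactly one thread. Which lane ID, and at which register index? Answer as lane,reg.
r:11=>grp=3,rB=1  c:10=>cB=1,tig=1,lo=0
L=3*4+1=13  i=1*4+1*2+0=6

13,6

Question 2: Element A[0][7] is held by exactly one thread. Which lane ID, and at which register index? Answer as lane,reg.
r:0=>grp=0,rB=0  c:7=>cB=0,tig=3,lo=1
L=0*4+3=3  i=0*4+0*2+1=1

3,1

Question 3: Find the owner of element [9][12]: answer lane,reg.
r=9->g=1,rb=1  c=12->cb=1,t=2,b0=0
L=1*4+2=6  i=1*4+1*2+0=6

6,6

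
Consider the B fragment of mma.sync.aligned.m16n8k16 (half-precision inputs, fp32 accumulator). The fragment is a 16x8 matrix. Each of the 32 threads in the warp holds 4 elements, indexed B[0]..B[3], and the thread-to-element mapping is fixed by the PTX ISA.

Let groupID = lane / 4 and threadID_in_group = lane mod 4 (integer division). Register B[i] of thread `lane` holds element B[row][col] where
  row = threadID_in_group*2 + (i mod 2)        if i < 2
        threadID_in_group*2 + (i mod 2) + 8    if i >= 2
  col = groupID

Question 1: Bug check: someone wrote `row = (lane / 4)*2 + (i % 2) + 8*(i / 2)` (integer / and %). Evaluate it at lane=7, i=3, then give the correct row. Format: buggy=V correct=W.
buggy=11 correct=15

`(lane / 4)*2 + (i % 2) + 8*(i / 2)`[7,3]->11
L=7->g=7>>2=1, t=7&3=3
[3]->row 3·2+1+8=15  col g=1
row: 11 vs 15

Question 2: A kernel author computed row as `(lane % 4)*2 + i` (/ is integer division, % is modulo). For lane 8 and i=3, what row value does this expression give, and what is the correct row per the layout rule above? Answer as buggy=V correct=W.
buggy=3 correct=9

`(lane % 4)*2 + i`[8,3]->3
8: gid=2,tid=0
[3] (0*2+1+8,2) = (9,2)
row: 3 vs 9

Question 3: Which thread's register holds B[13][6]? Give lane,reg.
c=6→G=6  r=13→rhi=1,T=2,p=1
L=6*4+2=26  i=1*2+1=3

26,3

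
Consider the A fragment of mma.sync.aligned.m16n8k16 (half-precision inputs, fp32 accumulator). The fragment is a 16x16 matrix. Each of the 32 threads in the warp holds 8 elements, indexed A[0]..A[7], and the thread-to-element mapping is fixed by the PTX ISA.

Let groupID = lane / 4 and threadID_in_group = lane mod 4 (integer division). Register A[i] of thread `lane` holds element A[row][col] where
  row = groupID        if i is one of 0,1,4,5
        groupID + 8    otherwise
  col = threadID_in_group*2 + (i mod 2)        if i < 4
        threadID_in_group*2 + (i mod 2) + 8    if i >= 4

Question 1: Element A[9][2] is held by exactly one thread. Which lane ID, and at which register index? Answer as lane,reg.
r=9⇒gr=1,Rb=1  c=2⇒Cb=0,th=1,odd=0
L=1*4+1=5  i=0*4+1*2+0=2

5,2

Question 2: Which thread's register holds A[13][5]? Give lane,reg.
22,3

r=13→G=5,rhi=1  c=5→chi=0,T=2,p=1
L=5*4+2=22  i=0*4+1*2+1=3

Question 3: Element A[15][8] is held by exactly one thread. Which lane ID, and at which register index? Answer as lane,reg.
r=15->g=7,rb=1  c=8->cb=1,t=0,b0=0
L=7*4+0=28  i=1*4+1*2+0=6

28,6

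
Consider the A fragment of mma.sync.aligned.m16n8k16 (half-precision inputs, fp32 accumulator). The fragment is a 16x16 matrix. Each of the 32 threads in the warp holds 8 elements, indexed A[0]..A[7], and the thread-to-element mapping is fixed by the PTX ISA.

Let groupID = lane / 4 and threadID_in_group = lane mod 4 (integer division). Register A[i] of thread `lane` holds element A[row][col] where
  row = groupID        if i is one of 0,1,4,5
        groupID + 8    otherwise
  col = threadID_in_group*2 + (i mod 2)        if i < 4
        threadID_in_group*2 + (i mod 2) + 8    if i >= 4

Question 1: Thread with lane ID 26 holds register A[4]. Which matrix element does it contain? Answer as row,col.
6,12

26: grp=6,tig=2
[4] (6+0,2*2+0+8) = (6,12)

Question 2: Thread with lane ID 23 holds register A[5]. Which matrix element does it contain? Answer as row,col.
5,15

lane 23: g=5 (23/4), t=3 (23%4)
i=5: r=5+0=5, c=3*2+1+8=15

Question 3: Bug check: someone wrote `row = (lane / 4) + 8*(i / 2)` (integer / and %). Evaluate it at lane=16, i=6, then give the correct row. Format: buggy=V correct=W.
buggy=28 correct=12

`(lane / 4) + 8*(i / 2)`[16,6]⇒28
L=16⇒gr=16>>2=4, th=16&3=0
[6]⇒row 4+8=12  col 0·2+0+8=8
row: 28 vs 12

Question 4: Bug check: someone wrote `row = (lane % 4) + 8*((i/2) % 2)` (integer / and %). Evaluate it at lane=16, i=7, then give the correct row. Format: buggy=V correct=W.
buggy=8 correct=12

`(lane % 4) + 8*((i/2) % 2)`[16,7]->8
16: gid=4,tid=0
[7] (4+8,0*2+1+8) = (12,9)
row: 8 vs 12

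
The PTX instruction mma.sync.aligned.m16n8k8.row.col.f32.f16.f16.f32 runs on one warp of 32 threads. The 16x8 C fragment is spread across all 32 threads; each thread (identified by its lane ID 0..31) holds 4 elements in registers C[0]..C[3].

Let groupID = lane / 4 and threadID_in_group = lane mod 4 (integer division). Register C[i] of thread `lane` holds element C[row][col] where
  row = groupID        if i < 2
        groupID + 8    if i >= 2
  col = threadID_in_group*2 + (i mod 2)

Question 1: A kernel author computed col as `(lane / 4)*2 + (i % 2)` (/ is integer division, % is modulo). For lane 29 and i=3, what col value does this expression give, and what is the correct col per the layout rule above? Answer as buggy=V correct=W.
buggy=15 correct=3

`(lane / 4)*2 + (i % 2)`[29,3]⇒15
29: gr=7,th=1
[3] (7+8,1*2+1) = (15,3)
col: 15 vs 3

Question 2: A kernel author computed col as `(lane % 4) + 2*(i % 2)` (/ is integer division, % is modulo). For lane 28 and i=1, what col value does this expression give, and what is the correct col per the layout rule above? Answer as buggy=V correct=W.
buggy=2 correct=1

`(lane % 4) + 2*(i % 2)`[28,1]->2
28: g=7,t=0
[1] (7+0,0*2+1) = (7,1)
col: 2 vs 1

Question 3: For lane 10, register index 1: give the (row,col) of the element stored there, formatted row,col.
2,5

lane 10⇒10/4=2, 10 mod 4=2
i=1  r:2+0⇒2  c:2·2+1⇒5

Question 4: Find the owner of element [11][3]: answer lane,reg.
r=11->g=3,rb=1  c=3->t=1,b0=1
L=3*4+1=13  i=1*2+1=3

13,3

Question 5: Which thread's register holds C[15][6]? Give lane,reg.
31,2

r:15=>grp=7,rB=1  c:6=>tig=3,lo=0
L=7*4+3=31  i=1*2+0=2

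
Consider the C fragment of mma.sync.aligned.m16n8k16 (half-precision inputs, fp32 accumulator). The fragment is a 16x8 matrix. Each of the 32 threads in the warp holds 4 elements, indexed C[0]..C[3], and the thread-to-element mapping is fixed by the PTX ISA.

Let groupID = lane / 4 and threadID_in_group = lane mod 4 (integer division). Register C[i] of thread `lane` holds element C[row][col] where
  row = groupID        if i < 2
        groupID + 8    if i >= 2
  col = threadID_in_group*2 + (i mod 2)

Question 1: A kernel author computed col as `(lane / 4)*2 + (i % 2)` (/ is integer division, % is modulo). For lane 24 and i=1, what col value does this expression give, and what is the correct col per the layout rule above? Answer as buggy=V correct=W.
buggy=13 correct=1

`(lane / 4)*2 + (i % 2)`[24,1]→13
lane 24→24/4=6, 24 mod 4=0
i=1  r:6+0→6  c:2·0+1→1
col: 13 vs 1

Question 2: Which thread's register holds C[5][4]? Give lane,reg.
r:5=>grp=5,rB=0  c:4=>tig=2,lo=0
L=5*4+2=22  i=0*2+0=0

22,0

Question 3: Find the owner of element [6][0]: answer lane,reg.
r=6⇒gr=6,Rb=0  c=0⇒th=0,odd=0
L=6*4+0=24  i=0*2+0=0

24,0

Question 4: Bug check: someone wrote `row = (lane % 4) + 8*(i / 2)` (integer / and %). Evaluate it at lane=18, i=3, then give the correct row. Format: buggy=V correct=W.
`(lane % 4) + 8*(i / 2)`[18,3]⇒10
lane 18: gr=4 (18/4), th=2 (18%4)
i=3: r=4+8=12, c=2*2+1=5
row: 10 vs 12

buggy=10 correct=12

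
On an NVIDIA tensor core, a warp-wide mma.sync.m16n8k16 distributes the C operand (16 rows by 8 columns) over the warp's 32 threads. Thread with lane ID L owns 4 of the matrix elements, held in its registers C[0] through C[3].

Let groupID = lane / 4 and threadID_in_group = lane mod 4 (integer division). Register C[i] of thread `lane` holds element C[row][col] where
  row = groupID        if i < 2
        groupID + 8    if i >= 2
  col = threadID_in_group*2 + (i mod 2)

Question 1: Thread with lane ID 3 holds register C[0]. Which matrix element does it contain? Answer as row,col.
lane 3: gr=0 (3/4), th=3 (3%4)
i=0: r=0+0=0, c=3*2+0=6

0,6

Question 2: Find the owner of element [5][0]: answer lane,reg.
r=5⇒gr=5,Rb=0  c=0⇒th=0,odd=0
L=5*4+0=20  i=0*2+0=0

20,0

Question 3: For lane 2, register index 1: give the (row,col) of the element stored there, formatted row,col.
0,5

lane 2: g=0 (2/4), t=2 (2%4)
i=1: r=0+0=0, c=2*2+1=5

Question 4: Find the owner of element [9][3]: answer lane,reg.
r=9→G=1,rhi=1  c=3→T=1,p=1
L=1*4+1=5  i=1*2+1=3

5,3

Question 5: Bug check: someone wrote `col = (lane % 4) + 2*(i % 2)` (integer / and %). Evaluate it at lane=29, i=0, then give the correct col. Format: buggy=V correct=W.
`(lane % 4) + 2*(i % 2)`[29,0]=>1
29: grp=7,tig=1
[0] (7+0,1*2+0) = (7,2)
col: 1 vs 2

buggy=1 correct=2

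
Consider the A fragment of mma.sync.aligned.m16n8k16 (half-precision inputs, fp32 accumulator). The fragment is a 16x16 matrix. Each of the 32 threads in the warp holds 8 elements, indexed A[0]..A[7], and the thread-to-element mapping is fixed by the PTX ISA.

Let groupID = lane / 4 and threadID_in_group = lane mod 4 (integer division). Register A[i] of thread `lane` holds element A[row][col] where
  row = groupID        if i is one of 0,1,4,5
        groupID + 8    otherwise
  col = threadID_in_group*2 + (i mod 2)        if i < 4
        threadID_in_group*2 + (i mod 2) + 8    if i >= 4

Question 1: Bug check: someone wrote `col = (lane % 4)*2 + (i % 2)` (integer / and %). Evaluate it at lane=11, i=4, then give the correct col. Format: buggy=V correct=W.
`(lane % 4)*2 + (i % 2)`[11,4]→6
lane 11: G=2 (11/4), T=3 (11%4)
i=4: r=2+0=2, c=3*2+0+8=14
col: 6 vs 14

buggy=6 correct=14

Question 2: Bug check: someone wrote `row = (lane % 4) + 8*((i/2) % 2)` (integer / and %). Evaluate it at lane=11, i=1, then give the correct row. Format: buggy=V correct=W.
`(lane % 4) + 8*((i/2) % 2)`[11,1]=>3
L=11=>grp=11>>2=2, tig=11&3=3
[1]=>row 2+0=2  col 3·2+1+0=7
row: 3 vs 2

buggy=3 correct=2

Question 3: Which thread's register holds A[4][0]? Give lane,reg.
r:4=>grp=4,rB=0  c:0=>cB=0,tig=0,lo=0
L=4*4+0=16  i=0*4+0*2+0=0

16,0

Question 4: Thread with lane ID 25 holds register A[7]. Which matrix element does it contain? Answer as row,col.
lane 25->25/4=6, 25 mod 4=1
i=7  r:6+8->14  c:2·1+1+8->11

14,11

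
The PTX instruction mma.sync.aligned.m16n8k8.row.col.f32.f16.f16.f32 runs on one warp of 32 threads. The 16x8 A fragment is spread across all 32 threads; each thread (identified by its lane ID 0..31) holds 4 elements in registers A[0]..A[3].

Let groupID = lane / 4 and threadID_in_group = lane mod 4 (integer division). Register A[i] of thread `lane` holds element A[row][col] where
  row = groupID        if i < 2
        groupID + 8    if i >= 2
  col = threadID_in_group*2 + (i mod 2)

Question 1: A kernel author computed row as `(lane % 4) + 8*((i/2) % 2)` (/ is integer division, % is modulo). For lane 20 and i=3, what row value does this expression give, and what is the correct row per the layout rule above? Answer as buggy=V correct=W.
`(lane % 4) + 8*((i/2) % 2)`[20,3]->8
lane 20: gid=5 (20/4), tid=0 (20%4)
i=3: r=5+8=13, c=0*2+1=1
row: 8 vs 13

buggy=8 correct=13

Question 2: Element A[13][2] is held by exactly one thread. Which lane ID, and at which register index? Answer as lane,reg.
21,2

r=13→G=5,rhi=1  c=2→T=1,p=0
L=5*4+1=21  i=1*2+0=2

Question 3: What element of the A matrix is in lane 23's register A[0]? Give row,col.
lane 23->23/4=5, 23 mod 4=3
i=0  r:5+0->5  c:2·3+0->6

5,6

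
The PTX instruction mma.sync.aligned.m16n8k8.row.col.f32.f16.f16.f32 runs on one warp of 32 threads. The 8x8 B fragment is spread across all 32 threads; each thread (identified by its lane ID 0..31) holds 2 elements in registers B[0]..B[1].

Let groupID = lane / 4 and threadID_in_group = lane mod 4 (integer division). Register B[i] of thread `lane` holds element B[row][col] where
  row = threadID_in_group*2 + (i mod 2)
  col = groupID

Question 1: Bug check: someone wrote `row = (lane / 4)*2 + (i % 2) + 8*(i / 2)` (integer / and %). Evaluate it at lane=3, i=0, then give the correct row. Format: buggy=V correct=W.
buggy=0 correct=6

`(lane / 4)*2 + (i % 2) + 8*(i / 2)`[3,0]->0
3: g=0,t=3
[0] (3*2+0,0) = (6,0)
row: 0 vs 6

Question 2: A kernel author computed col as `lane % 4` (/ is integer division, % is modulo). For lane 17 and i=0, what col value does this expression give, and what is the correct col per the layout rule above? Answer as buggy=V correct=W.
`lane % 4`[17,0]=>1
17: grp=4,tig=1
[0] (1*2+0,4) = (2,4)
col: 1 vs 4

buggy=1 correct=4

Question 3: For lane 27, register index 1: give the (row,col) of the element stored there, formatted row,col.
lane 27→27/4=6, 27 mod 4=3
i=1  r:2·3+1→7  c:6

7,6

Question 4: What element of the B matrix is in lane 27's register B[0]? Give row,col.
L=27=>grp=27>>2=6, tig=27&3=3
[0]=>row 3·2+0=6  col grp=6

6,6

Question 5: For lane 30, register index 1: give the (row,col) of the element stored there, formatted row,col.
lane 30->30/4=7, 30 mod 4=2
i=1  r:2·2+1->5  c:7

5,7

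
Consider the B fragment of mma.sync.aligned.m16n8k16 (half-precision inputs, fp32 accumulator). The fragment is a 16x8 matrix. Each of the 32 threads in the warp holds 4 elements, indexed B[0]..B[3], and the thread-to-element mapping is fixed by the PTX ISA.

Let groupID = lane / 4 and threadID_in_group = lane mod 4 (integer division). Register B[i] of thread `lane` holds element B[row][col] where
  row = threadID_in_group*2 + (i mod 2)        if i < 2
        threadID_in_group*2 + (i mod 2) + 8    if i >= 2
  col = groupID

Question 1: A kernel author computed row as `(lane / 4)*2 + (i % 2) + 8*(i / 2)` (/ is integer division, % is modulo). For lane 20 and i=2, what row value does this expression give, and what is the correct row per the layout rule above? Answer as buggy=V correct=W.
buggy=18 correct=8

`(lane / 4)*2 + (i % 2) + 8*(i / 2)`[20,2]->18
lane 20->20/4=5, 20 mod 4=0
i=2  r:2·0+0+8->8  c:5
row: 18 vs 8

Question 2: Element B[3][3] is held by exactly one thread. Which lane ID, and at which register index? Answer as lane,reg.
c:3=>grp=3  r:3=>rB=0,tig=1,lo=1
L=3*4+1=13  i=0*2+1=1

13,1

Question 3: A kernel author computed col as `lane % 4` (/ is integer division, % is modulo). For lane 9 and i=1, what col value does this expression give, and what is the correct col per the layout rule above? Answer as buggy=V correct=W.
buggy=1 correct=2

`lane % 4`[9,1]->1
lane 9: gid=2 (9/4), tid=1 (9%4)
i=1: r=1*2+1+0=3, c=gid=2
col: 1 vs 2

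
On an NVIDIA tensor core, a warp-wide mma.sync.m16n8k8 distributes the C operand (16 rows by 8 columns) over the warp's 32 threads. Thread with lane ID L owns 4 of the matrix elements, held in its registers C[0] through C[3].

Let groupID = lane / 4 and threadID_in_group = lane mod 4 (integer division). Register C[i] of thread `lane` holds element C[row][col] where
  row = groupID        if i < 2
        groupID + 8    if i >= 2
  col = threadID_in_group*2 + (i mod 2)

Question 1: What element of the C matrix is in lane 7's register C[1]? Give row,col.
1,7

L=7->g=7>>2=1, t=7&3=3
[1]->row 1+0=1  col 3·2+1=7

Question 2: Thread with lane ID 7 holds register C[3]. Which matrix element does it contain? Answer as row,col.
9,7

lane 7->7/4=1, 7 mod 4=3
i=3  r:1+8->9  c:2·3+1->7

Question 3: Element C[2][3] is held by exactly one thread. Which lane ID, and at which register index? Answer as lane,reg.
r=2->g=2,rb=0  c=3->t=1,b0=1
L=2*4+1=9  i=0*2+1=1

9,1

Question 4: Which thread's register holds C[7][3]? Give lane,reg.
29,1

r=7->g=7,rb=0  c=3->t=1,b0=1
L=7*4+1=29  i=0*2+1=1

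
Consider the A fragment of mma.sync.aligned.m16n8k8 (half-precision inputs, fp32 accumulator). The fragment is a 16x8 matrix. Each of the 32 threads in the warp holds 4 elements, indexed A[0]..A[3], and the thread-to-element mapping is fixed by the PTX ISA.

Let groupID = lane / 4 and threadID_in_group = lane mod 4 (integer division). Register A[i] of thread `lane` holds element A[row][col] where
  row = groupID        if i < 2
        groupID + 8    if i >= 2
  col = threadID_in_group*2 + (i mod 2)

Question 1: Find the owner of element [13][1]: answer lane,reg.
20,3

r=13⇒gr=5,Rb=1  c=1⇒th=0,odd=1
L=5*4+0=20  i=1*2+1=3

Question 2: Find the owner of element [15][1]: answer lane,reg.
r=15⇒gr=7,Rb=1  c=1⇒th=0,odd=1
L=7*4+0=28  i=1*2+1=3

28,3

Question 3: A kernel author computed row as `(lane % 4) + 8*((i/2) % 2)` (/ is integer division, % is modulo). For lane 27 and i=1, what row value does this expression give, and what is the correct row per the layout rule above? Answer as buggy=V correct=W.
buggy=3 correct=6

`(lane % 4) + 8*((i/2) % 2)`[27,1]→3
L=27→G=27>>2=6, T=27&3=3
[1]→row 6+0=6  col 3·2+1=7
row: 3 vs 6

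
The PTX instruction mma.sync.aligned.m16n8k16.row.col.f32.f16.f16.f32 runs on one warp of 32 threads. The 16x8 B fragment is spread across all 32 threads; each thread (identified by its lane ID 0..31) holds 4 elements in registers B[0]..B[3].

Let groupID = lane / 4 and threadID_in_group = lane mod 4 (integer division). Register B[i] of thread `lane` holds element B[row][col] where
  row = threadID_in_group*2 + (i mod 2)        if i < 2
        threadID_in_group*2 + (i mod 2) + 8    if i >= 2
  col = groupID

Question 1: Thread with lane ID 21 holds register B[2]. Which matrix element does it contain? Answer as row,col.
10,5

lane 21: g=5 (21/4), t=1 (21%4)
i=2: r=1*2+0+8=10, c=g=5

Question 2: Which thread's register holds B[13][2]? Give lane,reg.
c:2=>grp=2  r:13=>rB=1,tig=2,lo=1
L=2*4+2=10  i=1*2+1=3

10,3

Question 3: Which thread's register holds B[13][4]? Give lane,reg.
18,3

c=4->g=4  r=13->rb=1,t=2,b0=1
L=4*4+2=18  i=1*2+1=3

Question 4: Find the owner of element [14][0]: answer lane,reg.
3,2

c=0→G=0  r=14→rhi=1,T=3,p=0
L=0*4+3=3  i=1*2+0=2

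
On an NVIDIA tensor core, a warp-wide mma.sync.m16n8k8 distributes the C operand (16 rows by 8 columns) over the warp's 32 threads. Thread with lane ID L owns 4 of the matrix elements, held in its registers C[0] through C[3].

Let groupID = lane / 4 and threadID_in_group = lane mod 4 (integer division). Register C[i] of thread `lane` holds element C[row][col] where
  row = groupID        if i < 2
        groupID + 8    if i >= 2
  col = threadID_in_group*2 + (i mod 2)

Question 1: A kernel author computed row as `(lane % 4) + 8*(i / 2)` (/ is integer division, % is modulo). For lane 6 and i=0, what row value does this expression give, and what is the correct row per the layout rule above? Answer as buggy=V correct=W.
`(lane % 4) + 8*(i / 2)`[6,0]->2
lane 6->6/4=1, 6 mod 4=2
i=0  r:1+0->1  c:2·2+0->4
row: 2 vs 1

buggy=2 correct=1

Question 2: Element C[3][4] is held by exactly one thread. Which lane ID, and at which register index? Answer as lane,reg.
14,0

r:3=>grp=3,rB=0  c:4=>tig=2,lo=0
L=3*4+2=14  i=0*2+0=0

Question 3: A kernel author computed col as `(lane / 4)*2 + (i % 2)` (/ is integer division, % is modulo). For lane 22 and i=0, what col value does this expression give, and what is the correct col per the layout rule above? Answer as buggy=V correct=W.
buggy=10 correct=4

`(lane / 4)*2 + (i % 2)`[22,0]→10
L=22→G=22>>2=5, T=22&3=2
[0]→row 5+0=5  col 2·2+0=4
col: 10 vs 4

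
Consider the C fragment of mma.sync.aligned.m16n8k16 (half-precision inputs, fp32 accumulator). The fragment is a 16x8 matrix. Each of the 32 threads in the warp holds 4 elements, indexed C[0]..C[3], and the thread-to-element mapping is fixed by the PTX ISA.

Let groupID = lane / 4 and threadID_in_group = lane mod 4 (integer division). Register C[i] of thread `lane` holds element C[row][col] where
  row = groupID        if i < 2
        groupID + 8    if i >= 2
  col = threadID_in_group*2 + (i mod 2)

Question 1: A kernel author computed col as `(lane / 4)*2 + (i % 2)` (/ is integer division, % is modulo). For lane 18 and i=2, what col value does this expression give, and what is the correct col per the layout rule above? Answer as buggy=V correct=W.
buggy=8 correct=4

`(lane / 4)*2 + (i % 2)`[18,2]->8
18: gid=4,tid=2
[2] (4+8,2*2+0) = (12,4)
col: 8 vs 4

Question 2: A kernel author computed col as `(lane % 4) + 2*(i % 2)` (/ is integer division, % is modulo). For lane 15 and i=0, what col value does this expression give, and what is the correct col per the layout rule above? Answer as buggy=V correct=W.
`(lane % 4) + 2*(i % 2)`[15,0]=>3
lane 15: grp=3 (15/4), tig=3 (15%4)
i=0: r=3+0=3, c=3*2+0=6
col: 3 vs 6

buggy=3 correct=6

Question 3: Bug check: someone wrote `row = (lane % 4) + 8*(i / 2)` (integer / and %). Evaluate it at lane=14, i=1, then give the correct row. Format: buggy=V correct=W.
buggy=2 correct=3

`(lane % 4) + 8*(i / 2)`[14,1]->2
14: g=3,t=2
[1] (3+0,2*2+1) = (3,5)
row: 2 vs 3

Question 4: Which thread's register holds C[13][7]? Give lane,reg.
r:13=>grp=5,rB=1  c:7=>tig=3,lo=1
L=5*4+3=23  i=1*2+1=3

23,3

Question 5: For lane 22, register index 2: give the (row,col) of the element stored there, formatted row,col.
13,4

lane 22->22/4=5, 22 mod 4=2
i=2  r:5+8->13  c:2·2+0->4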